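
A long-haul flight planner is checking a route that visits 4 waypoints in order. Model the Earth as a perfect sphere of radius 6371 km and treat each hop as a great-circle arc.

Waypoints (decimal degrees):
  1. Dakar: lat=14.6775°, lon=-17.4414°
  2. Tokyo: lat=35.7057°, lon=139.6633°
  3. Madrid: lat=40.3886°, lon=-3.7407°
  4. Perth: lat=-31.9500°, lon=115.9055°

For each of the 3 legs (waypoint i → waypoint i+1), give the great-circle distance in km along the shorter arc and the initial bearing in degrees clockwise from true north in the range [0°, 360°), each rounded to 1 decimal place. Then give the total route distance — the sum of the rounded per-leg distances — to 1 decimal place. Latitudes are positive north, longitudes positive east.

Leg 1: φ1=0.2561707, φ2=0.6231820, Δφ=0.3670113, Δλ=2.7419943 rad; a=sin²(Δφ/2)+cosφ1·cosφ2·sin²(Δλ/2)=0.7878819877; c=2·atan2(√a, √(1-a))=2.184334562; dist=6371·c=13916.395 ≈ 13916.4 km; running total=13916.4 km
Leg 1 bearing: y=sinΔλ·cosφ2=0.31591720, x=cosφ1·sinφ2-sinφ1·cosφ2·cosΔλ=0.75411681; θ=atan2(y, x)=22.7300° ≈ 22.7°
Leg 2: φ1=0.6231820, φ2=0.7049141, Δφ=0.0817320, Δλ=-2.5028720 rad; a=sin²(Δφ/2)+cosφ1·cosφ2·sin²(Δλ/2)=0.5591971517; c=2·atan2(√a, √(1-a))=1.689468983; dist=6371·c=10763.607 ≈ 10763.6 km; running total=24680.0 km
Leg 2 bearing: y=sinΔλ·cosφ2=-0.45408227, x=cosφ1·sinφ2-sinφ1·cosφ2·cosΔλ=0.88305837; θ=atan2(y, x)=-27.2129° <0 so +360° → 332.7871° ≈ 332.8°
Leg 3: φ1=0.7049141, φ2=-0.5576327, Δφ=-1.2625467, Δλ=2.0882201 rad; a=sin²(Δφ/2)+cosφ1·cosφ2·sin²(Δλ/2)=0.8312851096; c=2·atan2(√a, √(1-a))=2.295041437; dist=6371·c=14621.709 ≈ 14621.7 km; running total=39301.7 km
Leg 3 bearing: y=sinΔλ·cosφ2=0.73743714, x=cosφ1·sinφ2-sinφ1·cosφ2·cosΔλ=-0.13109985; θ=atan2(y, x)=100.0806° ≈ 100.1°

Leg 1: dist=13916.4 km, bearing=22.7°
Leg 2: dist=10763.6 km, bearing=332.8°
Leg 3: dist=14621.7 km, bearing=100.1°
Total: 39301.7 km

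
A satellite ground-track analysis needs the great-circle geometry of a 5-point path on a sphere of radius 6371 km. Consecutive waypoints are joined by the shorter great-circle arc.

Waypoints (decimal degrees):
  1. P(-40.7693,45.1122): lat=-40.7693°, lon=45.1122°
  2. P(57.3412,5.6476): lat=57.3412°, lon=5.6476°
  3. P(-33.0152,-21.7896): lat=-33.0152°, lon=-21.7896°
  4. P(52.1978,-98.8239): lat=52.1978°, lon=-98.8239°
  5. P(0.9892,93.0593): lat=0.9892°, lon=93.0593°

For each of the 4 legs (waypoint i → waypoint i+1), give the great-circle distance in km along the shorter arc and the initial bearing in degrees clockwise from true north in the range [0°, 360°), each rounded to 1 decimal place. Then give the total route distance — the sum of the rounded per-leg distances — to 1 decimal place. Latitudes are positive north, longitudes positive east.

Leg 1: dist=11514.0 km, bearing=339.3°
Leg 2: dist=10371.6 km, bearing=202.8°
Leg 3: dist=12050.5 km, bearing=321.0°
Leg 4: dist=13997.1 km, bearing=345.3°
Total: 47933.2 km

Leg 1: φ1=-0.7115585, φ2=1.0007927, Δφ=1.7123513, Δλ=-0.6887872 rad; a=sin²(Δφ/2)+cosφ1·cosφ2·sin²(Δλ/2)=0.6171284226; c=2·atan2(√a, √(1-a))=1.807250399; dist=6371·c=11513.992 ≈ 11514.0 km; running total=11514.0 km
Leg 1 bearing: y=sinΔλ·cosφ2=-0.34299278, x=cosφ1·sinφ2-sinφ1·cosφ2·cosΔλ=0.90965910; θ=atan2(y, x)=-20.6593° <0 so +360° → 339.3407° ≈ 339.3°
Leg 2: φ1=1.0007927, φ2=-0.5762239, Δφ=-1.5770167, Δλ=-0.4788695 rad; a=sin²(Δφ/2)+cosφ1·cosφ2·sin²(Δλ/2)=0.5285594606; c=2·atan2(√a, √(1-a))=1.627946353; dist=6371·c=10371.646 ≈ 10371.6 km; running total=21885.6 km
Leg 2 bearing: y=sinΔλ·cosφ2=-0.38637277, x=cosφ1·sinφ2-sinφ1·cosφ2·cosΔλ=-0.92057238; θ=atan2(y, x)=-157.2318° <0 so +360° → 202.7682° ≈ 202.8°
Leg 3: φ1=-0.5762239, φ2=0.9110235, Δφ=1.4872474, Δλ=-1.3445022 rad; a=sin²(Δφ/2)+cosφ1·cosφ2·sin²(Δλ/2)=0.6575976543; c=2·atan2(√a, √(1-a))=1.891458773; dist=6371·c=12050.484 ≈ 12050.5 km; running total=33936.1 km
Leg 3 bearing: y=sinΔλ·cosφ2=-0.59731028, x=cosφ1·sinφ2-sinφ1·cosφ2·cosΔλ=0.73747701; θ=atan2(y, x)=-39.0053° <0 so +360° → 320.9947° ≈ 321.0°
Leg 4: φ1=0.9110235, φ2=0.0172648, Δφ=-0.8937587, Δλ=3.3489936 rad; a=sin²(Δφ/2)+cosφ1·cosφ2·sin²(Δλ/2)=0.7930358040; c=2·atan2(√a, √(1-a))=2.196998303; dist=6371·c=13997.076 ≈ 13997.1 km; running total=47933.2 km
Leg 4 bearing: y=sinΔλ·cosφ2=-0.20588657, x=cosφ1·sinφ2-sinφ1·cosφ2·cosΔλ=0.78366497; θ=atan2(y, x)=-14.7202° <0 so +360° → 345.2798° ≈ 345.3°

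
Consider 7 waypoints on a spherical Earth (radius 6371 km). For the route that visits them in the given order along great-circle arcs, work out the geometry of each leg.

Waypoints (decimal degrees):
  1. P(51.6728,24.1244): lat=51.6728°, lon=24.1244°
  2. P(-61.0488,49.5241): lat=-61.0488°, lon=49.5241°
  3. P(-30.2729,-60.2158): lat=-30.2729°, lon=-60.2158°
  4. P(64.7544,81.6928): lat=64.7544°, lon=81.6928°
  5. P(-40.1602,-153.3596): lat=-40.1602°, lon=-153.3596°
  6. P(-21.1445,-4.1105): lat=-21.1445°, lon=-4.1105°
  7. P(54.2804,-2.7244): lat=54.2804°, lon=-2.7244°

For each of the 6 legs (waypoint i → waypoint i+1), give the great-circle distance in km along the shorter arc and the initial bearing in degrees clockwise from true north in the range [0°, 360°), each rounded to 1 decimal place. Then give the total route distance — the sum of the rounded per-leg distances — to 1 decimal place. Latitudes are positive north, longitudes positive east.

Leg 1: φ1=0.9018605, φ2=-1.0655026, Δφ=-1.9673631, Δλ=0.4433084 rad; a=sin²(Δφ/2)+cosφ1·cosφ2·sin²(Δλ/2)=0.7076356155; c=2·atan2(√a, √(1-a))=1.999037264; dist=6371·c=12735.866 ≈ 12735.9 km; running total=12735.9 km
Leg 1 bearing: y=sinΔλ·cosφ2=0.20762999, x=cosφ1·sinφ2-sinφ1·cosφ2·cosΔλ=-0.88568595; θ=atan2(y, x)=166.8065° ≈ 166.8°
Leg 2: φ1=-1.0655026, φ2=-0.5283618, Δφ=0.5371408, Δλ=-1.9153226 rad; a=sin²(Δφ/2)+cosφ1·cosφ2·sin²(Δλ/2)=0.3500388486; c=2·atan2(√a, √(1-a))=1.266185120; dist=6371·c=8066.865 ≈ 8066.9 km; running total=20802.8 km
Leg 2 bearing: y=sinΔλ·cosφ2=-0.81288312, x=cosφ1·sinφ2-sinφ1·cosφ2·cosΔλ=-0.49926711; θ=atan2(y, x)=-121.5580° <0 so +360° → 238.4420° ≈ 238.4°
Leg 3: φ1=-0.5283618, φ2=1.1301775, Δφ=1.6585393, Δλ=2.4767723 rad; a=sin²(Δφ/2)+cosφ1·cosφ2·sin²(Δλ/2)=0.8729314662; c=2·atan2(√a, √(1-a))=2.412625731; dist=6371·c=15370.839 ≈ 15370.8 km; running total=36173.6 km
Leg 3 bearing: y=sinΔλ·cosφ2=0.26311498, x=cosφ1·sinφ2-sinφ1·cosφ2·cosΔλ=0.61193055; θ=atan2(y, x)=23.2665° ≈ 23.3°
Leg 4: φ1=1.1301775, φ2=-0.7009277, Δφ=-1.8311052, Δλ=-4.1024383 rad; a=sin²(Δφ/2)+cosφ1·cosφ2·sin²(Δλ/2)=0.8850206932; c=2·atan2(√a, √(1-a))=2.449702345; dist=6371·c=15607.054 ≈ 15607.1 km; running total=51780.7 km
Leg 4 bearing: y=sinΔλ·cosφ2=0.62643284, x=cosφ1·sinφ2-sinφ1·cosφ2·cosΔλ=0.12090559; θ=atan2(y, x)=79.0759° ≈ 79.1°
Leg 5: φ1=-0.7009277, φ2=-0.3690411, Δφ=0.3318866, Δλ=2.6048882 rad; a=sin²(Δφ/2)+cosφ1·cosφ2·sin²(Δλ/2)=0.6899660265; c=2·atan2(√a, √(1-a))=1.960519167; dist=6371·c=12490.468 ≈ 12490.5 km; running total=64271.2 km
Leg 5 bearing: y=sinΔλ·cosφ2=0.47688218, x=cosφ1·sinφ2-sinφ1·cosφ2·cosΔλ=-0.79261278; θ=atan2(y, x)=148.9664° ≈ 149.0°
Leg 6: φ1=-0.3690411, φ2=0.9473717, Δφ=1.3164128, Δλ=0.0241920 rad; a=sin²(Δφ/2)+cosφ1·cosφ2·sin²(Δλ/2)=0.3742552752; c=2·atan2(√a, √(1-a))=1.316577469; dist=6371·c=8387.915 ≈ 8387.9 km; running total=72659.1 km
Leg 6 bearing: y=sinΔλ·cosφ2=0.01412238, x=cosφ1·sinφ2-sinφ1·cosφ2·cosΔλ=0.96775700; θ=atan2(y, x)=0.8361° ≈ 0.8°

Leg 1: dist=12735.9 km, bearing=166.8°
Leg 2: dist=8066.9 km, bearing=238.4°
Leg 3: dist=15370.8 km, bearing=23.3°
Leg 4: dist=15607.1 km, bearing=79.1°
Leg 5: dist=12490.5 km, bearing=149.0°
Leg 6: dist=8387.9 km, bearing=0.8°
Total: 72659.1 km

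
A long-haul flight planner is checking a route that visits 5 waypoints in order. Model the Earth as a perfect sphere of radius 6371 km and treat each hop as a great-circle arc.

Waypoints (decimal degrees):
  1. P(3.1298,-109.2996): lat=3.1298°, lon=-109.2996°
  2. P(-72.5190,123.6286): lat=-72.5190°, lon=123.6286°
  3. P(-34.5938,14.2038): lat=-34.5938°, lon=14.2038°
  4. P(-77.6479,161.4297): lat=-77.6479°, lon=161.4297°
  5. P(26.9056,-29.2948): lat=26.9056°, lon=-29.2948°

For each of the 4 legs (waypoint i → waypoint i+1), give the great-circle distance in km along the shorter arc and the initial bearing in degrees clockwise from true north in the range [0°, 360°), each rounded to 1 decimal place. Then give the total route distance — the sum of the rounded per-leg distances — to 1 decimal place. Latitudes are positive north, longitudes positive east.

Leg 1: φ1=0.0546253, φ2=-1.2656953, Δφ=-1.3203206, Δλ=4.0653640 rad; a=sin²(Δφ/2)+cosφ1·cosφ2·sin²(Δλ/2)=0.6164429718; c=2·atan2(√a, √(1-a))=1.805840499; dist=6371·c=11505.010 ≈ 11505.0 km; running total=11505.0 km
Leg 1 bearing: y=sinΔλ·cosφ2=-0.23967501, x=cosφ1·sinφ2-sinφ1·cosφ2·cosΔλ=-0.94250731; θ=atan2(y, x)=-165.7324° <0 so +360° → 194.2676° ≈ 194.3°
Leg 2: φ1=-1.2656953, φ2=-0.6037757, Δφ=0.6619196, Δλ=-1.9098230 rad; a=sin²(Δφ/2)+cosφ1·cosφ2·sin²(Δλ/2)=0.2703519565; c=2·atan2(√a, √(1-a))=1.093593733; dist=6371·c=6967.286 ≈ 6967.3 km; running total=18472.3 km
Leg 2 bearing: y=sinΔλ·cosφ2=-0.77634040, x=cosφ1·sinφ2-sinφ1·cosφ2·cosΔλ=-0.43167428; θ=atan2(y, x)=-119.0757° <0 so +360° → 240.9243° ≈ 240.9°
Leg 3: φ1=-0.6037757, φ2=-1.3552115, Δφ=-0.7514358, Δλ=2.5695767 rad; a=sin²(Δφ/2)+cosφ1·cosφ2·sin²(Δλ/2)=0.2967263781; c=2·atan2(√a, √(1-a))=1.152124620; dist=6371·c=7340.186 ≈ 7340.2 km; running total=25812.5 km
Leg 3 bearing: y=sinΔλ·cosφ2=0.11580024, x=cosφ1·sinφ2-sinφ1·cosφ2·cosΔλ=-0.90626135; θ=atan2(y, x)=172.7183° ≈ 172.7°
Leg 4: φ1=-1.3552115, φ2=0.4695913, Δφ=1.8248028, Δλ=-3.3287705 rad; a=sin²(Δφ/2)+cosφ1·cosφ2·sin²(Δλ/2)=0.8147387004; c=2·atan2(√a, √(1-a))=2.251676786; dist=6371·c=14345.433 ≈ 14345.4 km; running total=40157.9 km
Leg 4 bearing: y=sinΔλ·cosφ2=0.16594349, x=cosφ1·sinφ2-sinφ1·cosφ2·cosΔλ=-0.75909219; θ=atan2(y, x)=167.6687° ≈ 167.7°

Leg 1: dist=11505.0 km, bearing=194.3°
Leg 2: dist=6967.3 km, bearing=240.9°
Leg 3: dist=7340.2 km, bearing=172.7°
Leg 4: dist=14345.4 km, bearing=167.7°
Total: 40157.9 km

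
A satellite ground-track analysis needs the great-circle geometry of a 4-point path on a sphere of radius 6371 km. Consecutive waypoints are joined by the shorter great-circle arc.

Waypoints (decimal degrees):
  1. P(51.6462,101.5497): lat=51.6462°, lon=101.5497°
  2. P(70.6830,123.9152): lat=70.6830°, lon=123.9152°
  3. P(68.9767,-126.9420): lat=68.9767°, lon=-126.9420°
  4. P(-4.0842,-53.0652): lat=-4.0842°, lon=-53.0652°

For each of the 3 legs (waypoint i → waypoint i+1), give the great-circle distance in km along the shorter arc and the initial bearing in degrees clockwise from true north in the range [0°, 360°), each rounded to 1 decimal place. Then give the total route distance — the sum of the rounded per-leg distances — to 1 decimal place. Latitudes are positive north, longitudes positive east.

Leg 1: φ1=0.9013962, φ2=1.2336511, Δφ=0.3322548, Δλ=0.3903516 rad; a=sin²(Δφ/2)+cosφ1·cosφ2·sin²(Δλ/2)=0.0350657884; c=2·atan2(√a, √(1-a))=0.376741294; dist=6371·c=2400.219 ≈ 2400.2 km; running total=2400.2 km
Leg 1 bearing: y=sinΔλ·cosφ2=0.12587177, x=cosφ1·sinφ2-sinφ1·cosφ2·cosΔλ=0.34568918; θ=atan2(y, x)=20.0075° ≈ 20.0°
Leg 2: φ1=1.2336511, φ2=1.2038705, Δφ=-0.0297806, Δλ=-4.3782841 rad; a=sin²(Δφ/2)+cosφ1·cosφ2·sin²(Δλ/2)=0.0790151786; c=2·atan2(√a, √(1-a))=0.569872738; dist=6371·c=3630.659 ≈ 3630.7 km; running total=6030.9 km
Leg 2 bearing: y=sinΔλ·cosφ2=0.33891034, x=cosφ1·sinφ2-sinφ1·cosφ2·cosΔλ=0.41979388; θ=atan2(y, x)=38.9148° ≈ 38.9°
Leg 3: φ1=1.2038705, φ2=-0.0712827, Δφ=-1.2751533, Δλ=1.2893934 rad; a=sin²(Δφ/2)+cosφ1·cosφ2·sin²(Δλ/2)=0.4835544635; c=2·atan2(√a, √(1-a))=1.537899321; dist=6371·c=9797.957 ≈ 9798.0 km; running total=15828.9 km
Leg 3 bearing: y=sinΔλ·cosφ2=0.95822714, x=cosφ1·sinφ2-sinφ1·cosφ2·cosΔλ=-0.28411078; θ=atan2(y, x)=106.5149° ≈ 106.5°

Leg 1: dist=2400.2 km, bearing=20.0°
Leg 2: dist=3630.7 km, bearing=38.9°
Leg 3: dist=9798.0 km, bearing=106.5°
Total: 15828.9 km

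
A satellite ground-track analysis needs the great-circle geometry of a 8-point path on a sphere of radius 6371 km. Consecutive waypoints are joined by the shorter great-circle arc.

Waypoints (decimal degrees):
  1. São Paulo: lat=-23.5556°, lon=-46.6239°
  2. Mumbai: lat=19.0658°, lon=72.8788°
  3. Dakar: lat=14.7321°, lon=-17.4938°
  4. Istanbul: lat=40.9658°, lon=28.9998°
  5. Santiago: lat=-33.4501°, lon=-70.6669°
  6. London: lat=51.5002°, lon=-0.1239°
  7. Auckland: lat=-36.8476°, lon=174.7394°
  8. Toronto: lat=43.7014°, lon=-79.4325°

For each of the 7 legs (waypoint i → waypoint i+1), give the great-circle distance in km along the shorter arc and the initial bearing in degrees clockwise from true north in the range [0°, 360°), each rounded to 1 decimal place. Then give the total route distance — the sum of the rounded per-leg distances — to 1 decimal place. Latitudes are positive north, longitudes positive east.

Leg 1: φ1=-0.4111228, φ2=0.3327610, Δφ=0.7438838, Δλ=2.0857156 rad; a=sin²(Δφ/2)+cosφ1·cosφ2·sin²(Δλ/2)=0.7786044039; c=2·atan2(√a, √(1-a))=2.161816947; dist=6371·c=13772.936 ≈ 13772.9 km; running total=13772.9 km
Leg 1 bearing: y=sinΔλ·cosφ2=0.82258958, x=cosφ1·sinφ2-sinφ1·cosφ2·cosΔλ=0.11342275; θ=atan2(y, x)=82.1493° ≈ 82.1°
Leg 2: φ1=0.3327610, φ2=0.2571237, Δφ=-0.0756373, Δλ=-1.5772994 rad; a=sin²(Δφ/2)+cosφ1·cosφ2·sin²(Δλ/2)=0.4614381306; c=2·atan2(√a, √(1-a))=1.493595926; dist=6371·c=9515.700 ≈ 9515.7 km; running total=23288.6 km
Leg 2 bearing: y=sinΔλ·cosφ2=-0.96710498, x=cosφ1·sinφ2-sinφ1·cosφ2·cosΔλ=0.24240437; θ=atan2(y, x)=-75.9287° <0 so +360° → 284.0713° ≈ 284.1°
Leg 3: φ1=0.2571237, φ2=0.7149881, Δφ=0.4578644, Δλ=0.8114664 rad; a=sin²(Δφ/2)+cosφ1·cosφ2·sin²(Δλ/2)=0.1652649601; c=2·atan2(√a, √(1-a))=0.837301140; dist=6371·c=5334.446 ≈ 5334.4 km; running total=28623.0 km
Leg 3 bearing: y=sinΔλ·cosφ2=0.54767289, x=cosφ1·sinφ2-sinφ1·cosφ2·cosΔλ=0.50186076; θ=atan2(y, x)=47.4994° ≈ 47.5°
Leg 4: φ1=0.7149881, φ2=-0.5838144, Δφ=-1.2988025, Δλ=-1.7395121 rad; a=sin²(Δφ/2)+cosφ1·cosφ2·sin²(Δλ/2)=0.7335854049; c=2·atan2(√a, √(1-a))=2.056884553; dist=6371·c=13104.411 ≈ 13104.4 km; running total=41727.4 km
Leg 4 bearing: y=sinΔλ·cosφ2=-0.82251922, x=cosφ1·sinφ2-sinφ1·cosφ2·cosΔλ=-0.32436640; θ=atan2(y, x)=-111.5222° <0 so +360° → 248.4778° ≈ 248.5°
Leg 5: φ1=-0.5838144, φ2=0.8988481, Δφ=1.4826624, Δλ=1.2312076 rad; a=sin²(Δφ/2)+cosφ1·cosφ2·sin²(Δλ/2)=0.6291851517; c=2·atan2(√a, √(1-a))=1.832131172; dist=6371·c=11672.508 ≈ 11672.5 km; running total=53399.9 km
Leg 5 bearing: y=sinΔλ·cosφ2=0.58696134, x=cosφ1·sinφ2-sinφ1·cosφ2·cosΔλ=0.76728168; θ=atan2(y, x)=37.4156° ≈ 37.4°
Leg 6: φ1=0.8988481, φ2=-0.6431119, Δφ=-1.5419600, Δλ=3.0519403 rad; a=sin²(Δφ/2)+cosφ1·cosφ2·sin²(Δλ/2)=0.9827383615; c=2·atan2(√a, √(1-a))=2.878063645; dist=6371·c=18336.143 ≈ 18336.1 km; running total=71736.0 km
Leg 6 bearing: y=sinΔλ·cosφ2=0.07164672, x=cosφ1·sinφ2-sinφ1·cosφ2·cosΔλ=0.25044250; θ=atan2(y, x)=15.9648° ≈ 16.0°
Leg 7: φ1=-0.6431119, φ2=0.7627333, Δφ=1.4058453, Δλ=-4.4361365 rad; a=sin²(Δφ/2)+cosφ1·cosφ2·sin²(Δλ/2)=0.7860599599; c=2·atan2(√a, √(1-a))=2.179884591; dist=6371·c=13888.045 ≈ 13888.0 km; running total=85624.0 km
Leg 7 bearing: y=sinΔλ·cosφ2=0.69553913, x=cosφ1·sinφ2-sinφ1·cosφ2·cosΔλ=0.43463101; θ=atan2(y, x)=57.9994° ≈ 58.0°

Leg 1: dist=13772.9 km, bearing=82.1°
Leg 2: dist=9515.7 km, bearing=284.1°
Leg 3: dist=5334.4 km, bearing=47.5°
Leg 4: dist=13104.4 km, bearing=248.5°
Leg 5: dist=11672.5 km, bearing=37.4°
Leg 6: dist=18336.1 km, bearing=16.0°
Leg 7: dist=13888.0 km, bearing=58.0°
Total: 85624.0 km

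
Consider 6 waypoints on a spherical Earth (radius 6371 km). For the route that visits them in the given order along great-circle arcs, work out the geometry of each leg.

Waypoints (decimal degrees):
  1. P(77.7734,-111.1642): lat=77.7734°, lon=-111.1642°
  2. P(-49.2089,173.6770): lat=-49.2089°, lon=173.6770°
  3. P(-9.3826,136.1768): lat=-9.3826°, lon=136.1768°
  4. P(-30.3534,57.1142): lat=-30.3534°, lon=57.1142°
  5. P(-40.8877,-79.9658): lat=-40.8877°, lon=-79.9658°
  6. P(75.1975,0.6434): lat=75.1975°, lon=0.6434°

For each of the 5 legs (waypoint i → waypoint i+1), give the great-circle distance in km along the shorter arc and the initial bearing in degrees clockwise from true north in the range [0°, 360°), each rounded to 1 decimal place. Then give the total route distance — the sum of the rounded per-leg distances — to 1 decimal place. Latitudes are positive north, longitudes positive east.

Leg 1: dist=14987.7 km, bearing=242.8°
Leg 2: dist=5626.0 km, bearing=309.0°
Leg 3: dist=8437.7 km, bearing=240.9°
Leg 4: dist=10947.2 km, bearing=211.4°
Leg 5: dist=14118.0 km, bearing=18.4°
Total: 54116.6 km

Leg 1: φ1=1.3574019, φ2=-0.8588573, Δφ=-2.2162592, Δλ=4.9714168 rad; a=sin²(Δφ/2)+cosφ1·cosφ2·sin²(Δλ/2)=0.8522426597; c=2·atan2(√a, √(1-a))=2.352494022; dist=6371·c=14987.739 ≈ 14987.7 km; running total=14987.7 km
Leg 1 bearing: y=sinΔλ·cosφ2=-0.63150846, x=cosφ1·sinφ2-sinφ1·cosφ2·cosΔλ=-0.32387883; θ=atan2(y, x)=-117.1517° <0 so +360° → 242.8483° ≈ 242.8°
Leg 2: φ1=-0.8588573, φ2=-0.1637573, Δφ=0.6951001, Δλ=-0.6545020 rad; a=sin²(Δφ/2)+cosφ1·cosφ2·sin²(Δλ/2)=0.1826042644; c=2·atan2(√a, √(1-a))=0.883057713; dist=6371·c=5625.961 ≈ 5626.0 km; running total=20613.7 km
Leg 2 bearing: y=sinΔλ·cosφ2=-0.60061998, x=cosφ1·sinφ2-sinφ1·cosφ2·cosΔλ=0.48610228; θ=atan2(y, x)=-51.0156° <0 so +360° → 308.9844° ≈ 309.0°
Leg 3: φ1=-0.1637573, φ2=-0.5297668, Δφ=-0.3660095, Δλ=-1.3799027 rad; a=sin²(Δφ/2)+cosφ1·cosφ2·sin²(Δλ/2)=0.3780398512; c=2·atan2(√a, √(1-a))=1.324390121; dist=6371·c=8437.689 ≈ 8437.7 km; running total=29051.4 km
Leg 3 bearing: y=sinΔλ·cosφ2=-0.84724998, x=cosφ1·sinφ2-sinφ1·cosφ2·cosΔλ=-0.47187960; θ=atan2(y, x)=-119.1158° <0 so +360° → 240.8842° ≈ 240.9°
Leg 4: φ1=-0.5297668, φ2=-0.7136250, Δφ=-0.1838582, Δλ=-2.3924973 rad; a=sin²(Δφ/2)+cosφ1·cosφ2·sin²(Δλ/2)=0.5734757828; c=2·atan2(√a, √(1-a))=1.718281996; dist=6371·c=10947.175 ≈ 10947.2 km; running total=39998.6 km
Leg 4 bearing: y=sinΔλ·cosφ2=-0.51481418, x=cosφ1·sinφ2-sinφ1·cosφ2·cosΔλ=-0.84461328; θ=atan2(y, x)=-148.6366° <0 so +360° → 211.3634° ≈ 211.4°
Leg 5: φ1=-0.7136250, φ2=1.3124440, Δφ=2.0260690, Δλ=1.4068959 rad; a=sin²(Δφ/2)+cosφ1·cosφ2·sin²(Δλ/2)=0.8006695807; c=2·atan2(√a, √(1-a))=2.215972440; dist=6371·c=14117.960 ≈ 14118.0 km; running total=54116.6 km
Leg 5 bearing: y=sinΔλ·cosφ2=0.25206399, x=cosφ1·sinφ2-sinφ1·cosφ2·cosΔλ=0.75819190; θ=atan2(y, x)=18.3896° ≈ 18.4°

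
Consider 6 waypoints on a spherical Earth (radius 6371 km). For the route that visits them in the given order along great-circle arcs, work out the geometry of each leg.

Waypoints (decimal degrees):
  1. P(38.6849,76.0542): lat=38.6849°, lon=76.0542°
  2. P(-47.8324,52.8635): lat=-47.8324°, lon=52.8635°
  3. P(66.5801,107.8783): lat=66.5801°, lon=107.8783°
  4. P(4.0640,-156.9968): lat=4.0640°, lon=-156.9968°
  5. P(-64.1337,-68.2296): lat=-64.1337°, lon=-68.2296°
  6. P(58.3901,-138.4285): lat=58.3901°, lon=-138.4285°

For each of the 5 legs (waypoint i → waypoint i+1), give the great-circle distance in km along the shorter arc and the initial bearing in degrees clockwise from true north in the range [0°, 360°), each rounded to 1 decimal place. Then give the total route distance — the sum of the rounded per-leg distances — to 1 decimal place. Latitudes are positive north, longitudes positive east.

Leg 1: φ1=0.6751789, φ2=-0.8348329, Δφ=-1.5100117, Δλ=-0.4047541 rad; a=sin²(Δφ/2)+cosφ1·cosφ2·sin²(Δλ/2)=0.4907968083; c=2·atan2(√a, √(1-a))=1.552388904; dist=6371·c=9890.270 ≈ 9890.3 km; running total=9890.3 km
Leg 1 bearing: y=sinΔλ·cosφ2=-0.26435367, x=cosφ1·sinφ2-sinφ1·cosφ2·cosΔλ=-0.96425015; θ=atan2(y, x)=-164.6688° <0 so +360° → 195.3312° ≈ 195.3°
Leg 2: φ1=-0.8348329, φ2=1.1620420, Δφ=1.9968748, Δλ=0.9601894 rad; a=sin²(Δφ/2)+cosφ1·cosφ2·sin²(Δλ/2)=0.7635689418; c=2·atan2(√a, √(1-a))=2.126025292; dist=6371·c=13544.907 ≈ 13544.9 km; running total=23435.2 km
Leg 2 bearing: y=sinΔλ·cosφ2=0.32564447, x=cosφ1·sinφ2-sinφ1·cosφ2·cosΔλ=0.78490848; θ=atan2(y, x)=22.5327° ≈ 22.5°
Leg 3: φ1=1.1620420, φ2=0.0709302, Δφ=-1.0911118, Δλ=-4.6229426 rad; a=sin²(Δφ/2)+cosφ1·cosφ2·sin²(Δλ/2)=0.4851915677; c=2·atan2(√a, √(1-a))=1.541175131; dist=6371·c=9818.827 ≈ 9818.8 km; running total=33254.0 km
Leg 3 bearing: y=sinΔλ·cosφ2=0.99349790, x=cosφ1·sinφ2-sinφ1·cosφ2·cosΔλ=0.10993072; θ=atan2(y, x)=83.6859° ≈ 83.7°
Leg 4: φ1=0.0709302, φ2=-1.1193442, Δφ=-1.1902744, Δλ=1.5492799 rad; a=sin²(Δφ/2)+cosφ1·cosφ2·sin²(Δλ/2)=0.5272039029; c=2·atan2(√a, √(1-a))=1.625231011; dist=6371·c=10354.347 ≈ 10354.3 km; running total=43608.3 km
Leg 4 bearing: y=sinΔλ·cosφ2=0.43617163, x=cosφ1·sinφ2-sinφ1·cosφ2·cosΔλ=-0.89821718; θ=atan2(y, x)=154.0989° ≈ 154.1°
Leg 5: φ1=-1.1193442, φ2=1.0190995, Δφ=2.1384437, Δλ=-1.2252019 rad; a=sin²(Δφ/2)+cosφ1·cosφ2·sin²(Δλ/2)=0.8444265979; c=2·atan2(√a, √(1-a))=2.330702173; dist=6371·c=14848.904 ≈ 14848.9 km; running total=58457.2 km
Leg 5 bearing: y=sinΔλ·cosφ2=-0.49314331, x=cosφ1·sinφ2-sinφ1·cosφ2·cosΔλ=0.53131059; θ=atan2(y, x)=-42.8664° <0 so +360° → 317.1336° ≈ 317.1°

Leg 1: dist=9890.3 km, bearing=195.3°
Leg 2: dist=13544.9 km, bearing=22.5°
Leg 3: dist=9818.8 km, bearing=83.7°
Leg 4: dist=10354.3 km, bearing=154.1°
Leg 5: dist=14848.9 km, bearing=317.1°
Total: 58457.2 km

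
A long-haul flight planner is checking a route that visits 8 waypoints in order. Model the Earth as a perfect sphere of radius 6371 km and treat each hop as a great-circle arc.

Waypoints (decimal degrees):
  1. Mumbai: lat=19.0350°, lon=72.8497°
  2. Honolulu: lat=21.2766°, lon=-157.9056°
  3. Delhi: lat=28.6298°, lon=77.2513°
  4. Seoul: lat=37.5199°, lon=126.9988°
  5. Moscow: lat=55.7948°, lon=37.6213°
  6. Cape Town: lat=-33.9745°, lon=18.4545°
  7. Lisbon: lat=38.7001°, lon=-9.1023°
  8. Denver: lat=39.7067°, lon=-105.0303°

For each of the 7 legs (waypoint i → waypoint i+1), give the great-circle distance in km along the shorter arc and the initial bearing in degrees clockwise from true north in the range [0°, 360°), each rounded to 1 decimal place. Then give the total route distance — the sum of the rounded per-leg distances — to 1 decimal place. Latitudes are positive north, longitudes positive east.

Leg 1: φ1=0.3322234, φ2=0.3713467, Δφ=0.0391233, Δλ=-4.0274398 rad; a=sin²(Δφ/2)+cosφ1·cosφ2·sin²(Δλ/2)=0.7194647510; c=2·atan2(√a, √(1-a))=2.025203254; dist=6371·c=12902.570 ≈ 12902.6 km; running total=12902.6 km
Leg 1 bearing: y=sinΔλ·cosφ2=0.72166419, x=cosφ1·sinφ2-sinφ1·cosφ2·cosΔλ=0.53529589; θ=atan2(y, x)=53.4337° ≈ 53.4°
Leg 2: φ1=0.3713467, φ2=0.4996843, Δφ=0.1283376, Δλ=4.1042622 rad; a=sin²(Δφ/2)+cosφ1·cosφ2·sin²(Δλ/2)=0.6467134234; c=2·atan2(√a, √(1-a))=1.868605839; dist=6371·c=11904.888 ≈ 11904.9 km; running total=24807.5 km
Leg 2 bearing: y=sinΔλ·cosφ2=-0.72037346, x=cosφ1·sinφ2-sinφ1·cosφ2·cosΔλ=0.62846063; θ=atan2(y, x)=-48.8982° <0 so +360° → 311.1018° ≈ 311.1°
Leg 3: φ1=0.4996843, φ2=0.6548458, Δφ=0.1551615, Δλ=0.8682577 rad; a=sin²(Δφ/2)+cosφ1·cosφ2·sin²(Δλ/2)=0.1291736060; c=2·atan2(√a, √(1-a))=0.735265349; dist=6371·c=4684.376 ≈ 4684.4 km; running total=29491.9 km
Leg 3 bearing: y=sinΔλ·cosφ2=0.60532926, x=cosφ1·sinφ2-sinφ1·cosφ2·cosΔλ=0.28901147; θ=atan2(y, x)=64.4781° ≈ 64.5°
Leg 4: φ1=0.6548458, φ2=0.9738030, Δφ=0.3189572, Δλ=-1.5599317 rad; a=sin²(Δφ/2)+cosφ1·cosφ2·sin²(Δλ/2)=0.2457321482; c=2·atan2(√a, √(1-a))=1.037313004; dist=6371·c=6608.721 ≈ 6608.7 km; running total=36100.6 km
Leg 4 bearing: y=sinΔλ·cosφ2=-0.56212526, x=cosφ1·sinφ2-sinφ1·cosφ2·cosΔλ=0.65223204; θ=atan2(y, x)=-40.7564° <0 so +360° → 319.2436° ≈ 319.2°
Leg 5: φ1=0.9738030, φ2=-0.5929669, Δφ=-1.5667699, Δλ=-0.3345238 rad; a=sin²(Δφ/2)+cosφ1·cosφ2·sin²(Δλ/2)=0.5109079852; c=2·atan2(√a, √(1-a))=1.592614028; dist=6371·c=10146.544 ≈ 10146.5 km; running total=46247.1 km
Leg 5 bearing: y=sinΔλ·cosφ2=-0.27227078, x=cosφ1·sinφ2-sinφ1·cosφ2·cosΔλ=-0.96197333; θ=atan2(y, x)=-164.1967° <0 so +360° → 195.8033° ≈ 195.8°
Leg 6: φ1=-0.5929669, φ2=0.6754442, Δφ=1.2684111, Δλ=-0.4809569 rad; a=sin²(Δφ/2)+cosφ1·cosφ2·sin²(Δλ/2)=0.3878124781; c=2·atan2(√a, √(1-a))=1.344494646; dist=6371·c=8565.775 ≈ 8565.8 km; running total=54812.9 km
Leg 6 bearing: y=sinΔλ·cosφ2=-0.36104824, x=cosφ1·sinφ2-sinφ1·cosφ2·cosΔλ=0.90515193; θ=atan2(y, x)=-21.7461° <0 so +360° → 338.2539° ≈ 338.3°
Leg 7: φ1=0.6754442, φ2=0.6930127, Δφ=0.0175685, Δλ=-1.6742594 rad; a=sin²(Δφ/2)+cosφ1·cosφ2·sin²(Δλ/2)=0.3312834294; c=2·atan2(√a, √(1-a))=1.226607553; dist=6371·c=7814.717 ≈ 7814.7 km; running total=62627.6 km
Leg 7 bearing: y=sinΔλ·cosφ2=-0.76521086, x=cosφ1·sinφ2-sinφ1·cosφ2·cosΔλ=0.54826199; θ=atan2(y, x)=-54.3790° <0 so +360° → 305.6210° ≈ 305.6°

Leg 1: dist=12902.6 km, bearing=53.4°
Leg 2: dist=11904.9 km, bearing=311.1°
Leg 3: dist=4684.4 km, bearing=64.5°
Leg 4: dist=6608.7 km, bearing=319.2°
Leg 5: dist=10146.5 km, bearing=195.8°
Leg 6: dist=8565.8 km, bearing=338.3°
Leg 7: dist=7814.7 km, bearing=305.6°
Total: 62627.6 km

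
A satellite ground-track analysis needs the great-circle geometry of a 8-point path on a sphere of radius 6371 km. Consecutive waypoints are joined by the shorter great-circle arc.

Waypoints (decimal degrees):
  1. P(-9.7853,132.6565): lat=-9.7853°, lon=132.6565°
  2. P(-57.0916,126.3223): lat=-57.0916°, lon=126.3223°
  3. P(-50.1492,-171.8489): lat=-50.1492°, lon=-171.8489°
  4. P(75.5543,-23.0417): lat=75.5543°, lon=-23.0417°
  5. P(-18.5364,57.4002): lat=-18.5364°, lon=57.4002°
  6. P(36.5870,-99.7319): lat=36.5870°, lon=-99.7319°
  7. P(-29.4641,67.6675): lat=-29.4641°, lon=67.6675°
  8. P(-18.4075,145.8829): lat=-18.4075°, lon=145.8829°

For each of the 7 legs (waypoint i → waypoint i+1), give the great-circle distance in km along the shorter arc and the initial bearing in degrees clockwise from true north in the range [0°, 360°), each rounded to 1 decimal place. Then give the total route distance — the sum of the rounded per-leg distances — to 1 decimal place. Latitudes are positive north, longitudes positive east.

Leg 1: dist=5288.5 km, bearing=184.7°
Leg 2: dist=4004.4 km, bearing=106.1°
Leg 3: dist=16864.4 km, bearing=15.8°
Leg 4: dist=11740.0 km, bearing=103.9°
Leg 5: dist=17012.0 km, bearing=316.6°
Leg 6: dist=18600.3 km, bearing=59.6°
Leg 7: dist=7905.1 km, bearing=100.9°
Total: 81414.7 km

Leg 1: φ1=-0.1707857, φ2=-0.9964364, Δφ=-0.8256507, Δλ=-0.1105526 rad; a=sin²(Δφ/2)+cosφ1·cosφ2·sin²(Δλ/2)=0.1625947852; c=2·atan2(√a, √(1-a))=0.830088528; dist=6371·c=5288.494 ≈ 5288.5 km; running total=5288.5 km
Leg 1 bearing: y=sinΔλ·cosφ2=-0.05994071, x=cosφ1·sinφ2-sinφ1·cosφ2·cosΔλ=-0.73555285; θ=atan2(y, x)=-175.3412° <0 so +360° → 184.6588° ≈ 184.7°
Leg 2: φ1=-0.9964364, φ2=-0.8752687, Δφ=0.1211677, Δλ=-5.2040692 rad; a=sin²(Δφ/2)+cosφ1·cosφ2·sin²(Δλ/2)=0.0955561195; c=2·atan2(√a, √(1-a))=0.628538362; dist=6371·c=4004.418 ≈ 4004.4 km; running total=9292.9 km
Leg 2 bearing: y=sinΔλ·cosφ2=0.56488313, x=cosφ1·sinφ2-sinφ1·cosφ2·cosΔλ=-0.16311849; θ=atan2(y, x)=106.1069° ≈ 106.1°
Leg 3: φ1=-0.8752687, φ2=1.3186713, Δφ=2.1939400, Δλ=2.5971756 rad; a=sin²(Δφ/2)+cosφ1·cosφ2·sin²(Δλ/2)=0.9400935180; c=2·atan2(√a, √(1-a))=2.647052453; dist=6371·c=16864.371 ≈ 16864.4 km; running total=26157.3 km
Leg 3 bearing: y=sinΔλ·cosφ2=0.12920143, x=cosφ1·sinφ2-sinφ1·cosφ2·cosΔλ=0.45670316; θ=atan2(y, x)=15.7962° ≈ 15.8°
Leg 4: φ1=1.3186713, φ2=-0.3235212, Δφ=-1.6421925, Δλ=1.4039760 rad; a=sin²(Δφ/2)+cosφ1·cosφ2·sin²(Δλ/2)=0.6342912794; c=2·atan2(√a, √(1-a))=1.842717546; dist=6371·c=11739.953 ≈ 11740.0 km; running total=37897.3 km
Leg 4 bearing: y=sinΔλ·cosφ2=0.93495980, x=cosφ1·sinφ2-sinφ1·cosφ2·cosΔλ=-0.23176192; θ=atan2(y, x)=103.9221° ≈ 103.9°
Leg 5: φ1=-0.3235212, φ2=0.6385636, Δφ=0.9620848, Δλ=-2.7424725 rad; a=sin²(Δφ/2)+cosφ1·cosφ2·sin²(Δλ/2)=0.9454738903; c=2·atan2(√a, √(1-a))=2.670224378; dist=6371·c=17012.000 ≈ 17012.0 km; running total=54909.3 km
Leg 5 bearing: y=sinΔλ·cosφ2=-0.31203369, x=cosφ1·sinφ2-sinφ1·cosφ2·cosΔλ=0.32991973; θ=atan2(y, x)=-43.4040° <0 so +360° → 316.5960° ≈ 316.6°
Leg 6: φ1=0.6385636, φ2=-0.5142456, Δφ=-1.1528092, Δλ=2.9216707 rad; a=sin²(Δφ/2)+cosφ1·cosφ2·sin²(Δλ/2)=0.9877221092; c=2·atan2(√a, √(1-a))=2.919525355; dist=6371·c=18600.296 ≈ 18600.3 km; running total=73509.6 km
Leg 6 bearing: y=sinΔλ·cosφ2=0.18993838, x=cosφ1·sinφ2-sinφ1·cosφ2·cosΔλ=0.11149883; θ=atan2(y, x)=59.5859° ≈ 59.6°
Leg 7: φ1=-0.5142456, φ2=-0.3212715, Δφ=0.1929741, Δλ=1.3651163 rad; a=sin²(Δφ/2)+cosφ1·cosφ2·sin²(Δλ/2)=0.3379789472; c=2·atan2(√a, √(1-a))=1.240797302; dist=6371·c=7905.120 ≈ 7905.1 km; running total=81414.7 km
Leg 7 bearing: y=sinΔλ·cosφ2=0.92883545, x=cosφ1·sinφ2-sinφ1·cosφ2·cosΔλ=-0.17961465; θ=atan2(y, x)=100.9446° ≈ 100.9°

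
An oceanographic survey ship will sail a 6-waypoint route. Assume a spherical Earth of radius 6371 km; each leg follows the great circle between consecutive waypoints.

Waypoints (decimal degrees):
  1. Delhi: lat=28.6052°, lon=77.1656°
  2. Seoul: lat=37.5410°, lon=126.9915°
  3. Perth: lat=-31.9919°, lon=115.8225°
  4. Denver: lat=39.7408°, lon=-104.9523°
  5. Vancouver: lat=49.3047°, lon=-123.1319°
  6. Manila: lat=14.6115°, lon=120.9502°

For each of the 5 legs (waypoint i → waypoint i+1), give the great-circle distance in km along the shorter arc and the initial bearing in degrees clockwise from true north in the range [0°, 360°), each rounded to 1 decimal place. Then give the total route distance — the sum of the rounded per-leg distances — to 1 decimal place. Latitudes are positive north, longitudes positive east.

Leg 1: φ1=0.4992549, φ2=0.6552141, Δφ=0.1559591, Δλ=0.8696260 rad; a=sin²(Δφ/2)+cosφ1·cosφ2·sin²(Δλ/2)=0.1295931094; c=2·atan2(√a, √(1-a))=0.736515270; dist=6371·c=4692.339 ≈ 4692.3 km; running total=4692.3 km
Leg 1 bearing: y=sinΔλ·cosφ2=0.60585854, x=cosφ1·sinφ2-sinφ1·cosφ2·cosΔλ=0.29005236; θ=atan2(y, x)=64.4174° ≈ 64.4°
Leg 2: φ1=0.6552141, φ2=-0.5583640, Δφ=-1.2135780, Δλ=-0.1949358 rad; a=sin²(Δφ/2)+cosφ1·cosφ2·sin²(Δλ/2)=0.3315337238; c=2·atan2(√a, √(1-a))=1.227139280; dist=6371·c=7818.104 ≈ 7818.1 km; running total=12510.4 km
Leg 2 bearing: y=sinΔλ·cosφ2=-0.16428446, x=cosφ1·sinφ2-sinφ1·cosφ2·cosΔλ=-0.92708526; θ=atan2(y, x)=-169.9512° <0 so +360° → 190.0488° ≈ 190.0°
Leg 3: φ1=-0.5583640, φ2=0.6936078, Δφ=1.2519718, Δλ=-3.8532472 rad; a=sin²(Δφ/2)+cosφ1·cosφ2·sin²(Δλ/2)=0.9162889376; c=2·atan2(√a, √(1-a))=2.554541840; dist=6371·c=16274.986 ≈ 16275.0 km; running total=28785.4 km
Leg 3 bearing: y=sinΔλ·cosφ2=0.50218811, x=cosφ1·sinφ2-sinφ1·cosφ2·cosΔλ=0.23371175; θ=atan2(y, x)=65.0434° ≈ 65.0°
Leg 4: φ1=0.6936078, φ2=0.8605294, Δφ=0.1669215, Δλ=-0.3172939 rad; a=sin²(Δφ/2)+cosφ1·cosφ2·sin²(Δλ/2)=0.0194631766; c=2·atan2(√a, √(1-a))=0.279934104; dist=6371·c=1783.460 ≈ 1783.5 km; running total=30568.9 km
Leg 4 bearing: y=sinΔλ·cosφ2=-0.20343312, x=cosφ1·sinφ2-sinφ1·cosφ2·cosΔλ=0.18695564; θ=atan2(y, x)=-47.4169° <0 so +360° → 312.5831° ≈ 312.6°
Leg 5: φ1=0.8605294, φ2=0.2550188, Δφ=-0.6055106, Δλ=4.2600363 rad; a=sin²(Δφ/2)+cosφ1·cosφ2·sin²(Δλ/2)=0.5422567620; c=2·atan2(√a, √(1-a))=1.655410782; dist=6371·c=10546.622 ≈ 10546.6 km; running total=41115.5 km
Leg 5 bearing: y=sinΔλ·cosφ2=-0.87033269, x=cosφ1·sinφ2-sinφ1·cosφ2·cosΔλ=0.48515819; θ=atan2(y, x)=-60.8630° <0 so +360° → 299.1370° ≈ 299.1°

Leg 1: dist=4692.3 km, bearing=64.4°
Leg 2: dist=7818.1 km, bearing=190.0°
Leg 3: dist=16275.0 km, bearing=65.0°
Leg 4: dist=1783.5 km, bearing=312.6°
Leg 5: dist=10546.6 km, bearing=299.1°
Total: 41115.5 km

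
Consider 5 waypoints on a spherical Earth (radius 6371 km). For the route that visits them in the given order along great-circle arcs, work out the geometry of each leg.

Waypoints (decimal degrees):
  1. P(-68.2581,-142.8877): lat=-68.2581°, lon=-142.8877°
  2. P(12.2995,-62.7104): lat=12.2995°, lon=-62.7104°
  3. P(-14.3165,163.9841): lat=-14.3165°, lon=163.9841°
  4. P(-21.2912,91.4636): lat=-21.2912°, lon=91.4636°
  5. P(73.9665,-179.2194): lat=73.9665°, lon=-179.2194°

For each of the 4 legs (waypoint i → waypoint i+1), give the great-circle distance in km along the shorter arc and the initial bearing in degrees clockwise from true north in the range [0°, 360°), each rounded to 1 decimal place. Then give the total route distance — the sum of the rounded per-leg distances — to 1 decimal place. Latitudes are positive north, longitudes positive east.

Leg 1: φ1=-1.1913286, φ2=0.2146668, Δφ=1.4059954, Δλ=1.3993579 rad; a=sin²(Δφ/2)+cosφ1·cosφ2·sin²(Δλ/2)=0.5680618588; c=2·atan2(√a, √(1-a))=1.707343977; dist=6371·c=10877.488 ≈ 10877.5 km; running total=10877.5 km
Leg 1 bearing: y=sinΔλ·cosφ2=0.96272430, x=cosφ1·sinφ2-sinφ1·cosφ2·cosΔλ=0.23373546; θ=atan2(y, x)=76.3535° ≈ 76.4°
Leg 2: φ1=0.2146668, φ2=-0.2498701, Δφ=-0.4645368, Δλ=3.9565654 rad; a=sin²(Δφ/2)+cosφ1·cosφ2·sin²(Δλ/2)=0.8510046455; c=2·atan2(√a, √(1-a))=2.349011288; dist=6371·c=14965.551 ≈ 14965.6 km; running total=25843.1 km
Leg 2 bearing: y=sinΔλ·cosφ2=-0.70510766, x=cosφ1·sinφ2-sinφ1·cosφ2·cosΔλ=-0.10003070; θ=atan2(y, x)=-98.0744° <0 so +360° → 261.9256° ≈ 261.9°
Leg 3: φ1=-0.2498701, φ2=-0.3716015, Δφ=-0.1217315, Δλ=-1.2657215 rad; a=sin²(Δφ/2)+cosφ1·cosφ2·sin²(Δλ/2)=0.3195194253; c=2·atan2(√a, √(1-a))=1.201498005; dist=6371·c=7654.744 ≈ 7654.7 km; running total=33497.8 km
Leg 3 bearing: y=sinΔλ·cosφ2=-0.88872311, x=cosφ1·sinφ2-sinφ1·cosφ2·cosΔλ=-0.28262748; θ=atan2(y, x)=-107.6415° <0 so +360° → 252.3585° ≈ 252.4°
Leg 4: φ1=-0.3716015, φ2=1.2909590, Δφ=1.6625605, Δλ=-4.7243096 rad; a=sin²(Δφ/2)+cosφ1·cosφ2·sin²(Δλ/2)=0.6729578442; c=2·atan2(√a, √(1-a))=1.924010874; dist=6371·c=12257.873 ≈ 12257.9 km; running total=45755.7 km
Leg 4 bearing: y=sinΔλ·cosφ2=0.27617972, x=cosφ1·sinφ2-sinφ1·cosφ2·cosΔλ=0.89669789; θ=atan2(y, x)=17.1186° ≈ 17.1°

Leg 1: dist=10877.5 km, bearing=76.4°
Leg 2: dist=14965.6 km, bearing=261.9°
Leg 3: dist=7654.7 km, bearing=252.4°
Leg 4: dist=12257.9 km, bearing=17.1°
Total: 45755.7 km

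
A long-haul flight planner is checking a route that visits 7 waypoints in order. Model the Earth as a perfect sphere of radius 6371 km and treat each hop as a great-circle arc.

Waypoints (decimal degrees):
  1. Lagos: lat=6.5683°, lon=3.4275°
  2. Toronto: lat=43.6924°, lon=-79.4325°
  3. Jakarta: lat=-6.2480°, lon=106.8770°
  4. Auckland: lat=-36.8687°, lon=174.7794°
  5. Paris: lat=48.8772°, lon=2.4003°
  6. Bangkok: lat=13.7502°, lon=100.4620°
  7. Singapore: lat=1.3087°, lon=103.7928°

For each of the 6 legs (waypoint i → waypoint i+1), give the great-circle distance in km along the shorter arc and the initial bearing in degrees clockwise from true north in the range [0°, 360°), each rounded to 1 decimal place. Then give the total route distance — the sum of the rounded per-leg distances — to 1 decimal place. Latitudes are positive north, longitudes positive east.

Leg 1: dist=8930.2 km, bearing=313.3°
Leg 2: dist=15806.0 km, bearing=349.7°
Leg 3: dist=7630.8 km, bearing=127.3°
Leg 4: dist=18544.3 km, bearing=337.6°
Leg 5: dist=9436.8 km, bearing=74.9°
Leg 6: dist=1431.1 km, bearing=164.9°
Total: 61779.2 km

Leg 1: φ1=0.1146385, φ2=0.7625762, Δφ=0.6479378, Δλ=-1.4461798 rad; a=sin²(Δφ/2)+cosφ1·cosφ2·sin²(Δλ/2)=0.4158502542; c=2·atan2(√a, √(1-a))=1.401692028; dist=6371·c=8930.180 ≈ 8930.2 km; running total=8930.2 km
Leg 1 bearing: y=sinΔλ·cosφ2=-0.71745175, x=cosφ1·sinφ2-sinφ1·cosφ2·cosΔλ=0.67597209; θ=atan2(y, x)=-46.7051° <0 so +360° → 313.2949° ≈ 313.3°
Leg 2: φ1=0.7625762, φ2=-0.1090482, Δφ=-0.8716244, Δλ=3.2517142 rad; a=sin²(Δφ/2)+cosφ1·cosφ2·sin²(Δλ/2)=0.8947949879; c=2·atan2(√a, √(1-a))=2.480936847; dist=6371·c=15806.049 ≈ 15806.0 km; running total=24736.2 km
Leg 2 bearing: y=sinΔλ·cosφ2=-0.10924633, x=cosφ1·sinφ2-sinφ1·cosφ2·cosΔλ=0.60383186; θ=atan2(y, x)=-10.2551° <0 so +360° → 349.7449° ≈ 349.7°
Leg 3: φ1=-0.1090482, φ2=-0.6434802, Δφ=-0.5344320, Δλ=1.1851205 rad; a=sin²(Δφ/2)+cosφ1·cosφ2·sin²(Δλ/2)=0.3177685272; c=2·atan2(√a, √(1-a))=1.197740311; dist=6371·c=7630.804 ≈ 7630.8 km; running total=32367.0 km
Leg 3 bearing: y=sinΔλ·cosφ2=0.74124713, x=cosφ1·sinφ2-sinφ1·cosφ2·cosΔλ=-0.56366608; θ=atan2(y, x)=127.2504° ≈ 127.3°
Leg 4: φ1=-0.6434802, φ2=0.8530681, Δφ=1.4965483, Δλ=-3.0085829 rad; a=sin²(Δφ/2)+cosφ1·cosφ2·sin²(Δλ/2)=0.9867346995; c=2·atan2(√a, √(1-a))=2.910730140; dist=6371·c=18544.262 ≈ 18544.3 km; running total=50911.3 km
Leg 4 bearing: y=sinΔλ·cosφ2=-0.08721952, x=cosφ1·sinφ2-sinφ1·cosφ2·cosΔλ=0.21154216; θ=atan2(y, x)=-22.4065° <0 so +360° → 337.5935° ≈ 337.6°
Leg 5: φ1=0.8530681, φ2=0.2399863, Δφ=-0.6130818, Δλ=1.7114995 rad; a=sin²(Δφ/2)+cosφ1·cosφ2·sin²(Δλ/2)=0.4552684788; c=2·atan2(√a, √(1-a))=1.481213514; dist=6371·c=9436.811 ≈ 9436.8 km; running total=60348.1 km
Leg 5 bearing: y=sinΔλ·cosφ2=0.96174208, x=cosφ1·sinφ2-sinφ1·cosφ2·cosΔλ=0.25893732; θ=atan2(y, x)=74.9311° ≈ 74.9°
Leg 6: φ1=0.2399863, φ2=0.0228411, Δφ=-0.2171451, Δλ=0.0581334 rad; a=sin²(Δφ/2)+cosφ1·cosφ2·sin²(Δλ/2)=0.0125619723; c=2·atan2(√a, √(1-a))=0.224632398; dist=6371·c=1431.133 ≈ 1431.1 km; running total=61779.2 km
Leg 6 bearing: y=sinΔλ·cosφ2=0.05808553, x=cosφ1·sinφ2-sinφ1·cosφ2·cosΔλ=-0.21504127; θ=atan2(y, x)=164.8844° ≈ 164.9°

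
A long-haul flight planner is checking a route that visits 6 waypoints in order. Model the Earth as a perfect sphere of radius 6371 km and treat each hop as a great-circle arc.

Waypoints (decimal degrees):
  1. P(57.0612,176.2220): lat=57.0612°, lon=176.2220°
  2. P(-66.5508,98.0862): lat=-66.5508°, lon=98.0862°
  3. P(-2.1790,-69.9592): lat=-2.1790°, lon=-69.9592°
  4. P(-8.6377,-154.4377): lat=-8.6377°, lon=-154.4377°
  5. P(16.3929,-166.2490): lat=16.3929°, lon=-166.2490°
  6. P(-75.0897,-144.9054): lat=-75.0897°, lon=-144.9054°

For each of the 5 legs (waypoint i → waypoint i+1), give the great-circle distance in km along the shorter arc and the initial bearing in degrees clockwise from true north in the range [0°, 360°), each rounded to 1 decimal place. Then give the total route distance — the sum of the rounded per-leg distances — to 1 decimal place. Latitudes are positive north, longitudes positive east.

Leg 1: φ1=0.9959058, φ2=-1.1615306, Δφ=-2.1574364, Δλ=-1.3637270 rad; a=sin²(Δφ/2)+cosφ1·cosφ2·sin²(Δλ/2)=0.8627278393; c=2·atan2(√a, √(1-a))=2.382492555; dist=6371·c=15178.860 ≈ 15178.9 km; running total=15178.9 km
Leg 1 bearing: y=sinΔλ·cosφ2=-0.38943497, x=cosφ1·sinφ2-sinφ1·cosφ2·cosΔλ=-0.56749842; θ=atan2(y, x)=-145.5409° <0 so +360° → 214.4591° ≈ 214.5°
Leg 2: φ1=-1.1615306, φ2=-0.0380307, Δφ=1.1234999, Δλ=-2.9329455 rad; a=sin²(Δφ/2)+cosφ1·cosφ2·sin²(Δλ/2)=0.6770712125; c=2·atan2(√a, √(1-a))=1.932793230; dist=6371·c=12313.826 ≈ 12313.8 km; running total=27492.7 km
Leg 2 bearing: y=sinΔλ·cosφ2=-0.20698679, x=cosφ1·sinφ2-sinφ1·cosφ2·cosΔλ=-0.91199760; θ=atan2(y, x)=-167.2128° <0 so +360° → 192.7872° ≈ 192.8°
Leg 3: φ1=-0.0380307, φ2=-0.1507563, Δφ=-0.1127256, Δλ=-1.4744280 rad; a=sin²(Δφ/2)+cosφ1·cosφ2·sin²(Δλ/2)=0.4496152799; c=2·atan2(√a, √(1-a))=1.469855559; dist=6371·c=9364.4498 ≈ 9364.4 km; running total=36857.1 km
Leg 3 bearing: y=sinΔλ·cosφ2=-0.98407056, x=cosφ1·sinφ2-sinφ1·cosφ2·cosΔλ=-0.14646039; θ=atan2(y, x)=-98.4653° <0 so +360° → 261.5347° ≈ 261.5°
Leg 4: φ1=-0.1507563, φ2=0.2861101, Δφ=0.4368664, Δλ=-0.2061461 rad; a=sin²(Δφ/2)+cosφ1·cosφ2·sin²(Δλ/2)=0.0569999612; c=2·atan2(√a, √(1-a))=0.482149937; dist=6371·c=3071.777 ≈ 3071.8 km; running total=39928.9 km
Leg 4 bearing: y=sinΔλ·cosφ2=-0.19636828, x=cosφ1·sinφ2-sinφ1·cosφ2·cosΔλ=0.42005162; θ=atan2(y, x)=-25.0554° <0 so +360° → 334.9446° ≈ 334.9°
Leg 5: φ1=0.2861101, φ2=-1.3105625, Δφ=-1.5966726, Δλ=0.3725161 rad; a=sin²(Δφ/2)+cosφ1·cosφ2·sin²(Δλ/2)=0.5214017307; c=2·atan2(√a, √(1-a))=1.613612869; dist=6371·c=10280.328 ≈ 10280.3 km; running total=50209.2 km
Leg 5 bearing: y=sinΔλ·cosφ2=0.09364931, x=cosφ1·sinφ2-sinφ1·cosφ2·cosΔλ=-0.99468471; θ=atan2(y, x)=174.6215° ≈ 174.6°

Leg 1: dist=15178.9 km, bearing=214.5°
Leg 2: dist=12313.8 km, bearing=192.8°
Leg 3: dist=9364.4 km, bearing=261.5°
Leg 4: dist=3071.8 km, bearing=334.9°
Leg 5: dist=10280.3 km, bearing=174.6°
Total: 50209.2 km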